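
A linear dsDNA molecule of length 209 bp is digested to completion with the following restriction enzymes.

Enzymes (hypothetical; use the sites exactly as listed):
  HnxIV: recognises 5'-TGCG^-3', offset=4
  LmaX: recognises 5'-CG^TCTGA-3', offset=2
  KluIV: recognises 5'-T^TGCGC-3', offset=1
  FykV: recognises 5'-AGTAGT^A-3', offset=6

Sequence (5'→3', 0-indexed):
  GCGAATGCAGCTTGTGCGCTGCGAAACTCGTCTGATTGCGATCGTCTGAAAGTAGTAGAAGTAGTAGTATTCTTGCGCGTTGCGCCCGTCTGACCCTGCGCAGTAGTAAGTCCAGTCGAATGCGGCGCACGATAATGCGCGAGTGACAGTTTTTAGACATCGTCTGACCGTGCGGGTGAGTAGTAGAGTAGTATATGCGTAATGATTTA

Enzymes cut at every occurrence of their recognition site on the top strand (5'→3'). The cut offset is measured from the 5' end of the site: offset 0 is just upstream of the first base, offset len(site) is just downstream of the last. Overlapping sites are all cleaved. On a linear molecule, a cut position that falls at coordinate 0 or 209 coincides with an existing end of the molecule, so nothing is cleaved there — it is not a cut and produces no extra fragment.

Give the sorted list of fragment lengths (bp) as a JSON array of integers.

Per-enzyme occurrences:
  HnxIV TGCG/4: at [14, 19, 36, 73, 80, 96, 120, 135, 170, 195] ⇒ [18, 23, 40, 77, 84, 100, 124, 139, 174, 199]
  LmaX CGTCTGA/2: at [28, 42, 86, 160] ⇒ [30, 44, 88, 162]
  KluIV TTGCGC/1: at [72, 79] ⇒ [73, 80]
  FykV AGTAGTA/6: at [50, 59, 62, 101, 178, 186] ⇒ [56, 65, 68, 107, 184, 192]

All cut coordinates (distinct, sorted): [18, 23, 30, 40, 44, 56, 65, 68, 73, 77, 80, 84, 88, 100, 107, 124, 139, 162, 174, 184, 192, 199]

Fragments:
  [0,18): 18 bp
  [18,23): 5 bp
  [23,30): 7 bp
  [30,40): 10 bp
  [40,44): 4 bp
  [44,56): 12 bp
  [56,65): 9 bp
  [65,68): 3 bp
  [68,73): 5 bp
  [73,77): 4 bp
  [77,80): 3 bp
  [80,84): 4 bp
  [84,88): 4 bp
  [88,100): 12 bp
  [100,107): 7 bp
  [107,124): 17 bp
  [124,139): 15 bp
  [139,162): 23 bp
  [162,174): 12 bp
  [174,184): 10 bp
  [184,192): 8 bp
  [192,199): 7 bp
  [199,209): 10 bp

[3,3,4,4,4,4,5,5,7,7,7,8,9,10,10,10,12,12,12,15,17,18,23]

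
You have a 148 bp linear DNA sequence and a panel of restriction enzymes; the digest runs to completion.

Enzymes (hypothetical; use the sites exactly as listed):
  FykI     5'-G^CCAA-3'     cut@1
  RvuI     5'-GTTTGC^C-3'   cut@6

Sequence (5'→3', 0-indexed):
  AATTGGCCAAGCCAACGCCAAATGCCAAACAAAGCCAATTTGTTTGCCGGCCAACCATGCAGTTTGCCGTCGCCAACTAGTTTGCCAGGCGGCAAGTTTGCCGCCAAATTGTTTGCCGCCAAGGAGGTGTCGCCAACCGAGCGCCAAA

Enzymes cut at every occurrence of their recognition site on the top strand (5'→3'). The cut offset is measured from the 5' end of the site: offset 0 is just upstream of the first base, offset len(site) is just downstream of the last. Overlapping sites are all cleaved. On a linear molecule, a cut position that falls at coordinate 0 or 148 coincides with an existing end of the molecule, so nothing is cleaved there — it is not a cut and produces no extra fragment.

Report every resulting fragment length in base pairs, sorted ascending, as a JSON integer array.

Scan for sites:
  FykI (GCCAA, off=1): starts [5, 10, 16, 23, 33, 49, 71, 102, 117, 131, 142] → cuts [6, 11, 17, 24, 34, 50, 72, 103, 118, 132, 143]
  RvuI (GTTTGCC, off=6): starts [41, 61, 79, 95, 110] → cuts [47, 67, 85, 101, 116]

Pooled cuts: [6, 11, 17, 24, 34, 47, 50, 67, 72, 85, 101, 103, 116, 118, 132, 143]

Fragments:
  [0,6): 6 bp
  [6,11): 5 bp
  [11,17): 6 bp
  [17,24): 7 bp
  [24,34): 10 bp
  [34,47): 13 bp
  [47,50): 3 bp
  [50,67): 17 bp
  [67,72): 5 bp
  [72,85): 13 bp
  [85,101): 16 bp
  [101,103): 2 bp
  [103,116): 13 bp
  [116,118): 2 bp
  [118,132): 14 bp
  [132,143): 11 bp
  [143,148): 5 bp

[2,2,3,5,5,5,6,6,7,10,11,13,13,13,14,16,17]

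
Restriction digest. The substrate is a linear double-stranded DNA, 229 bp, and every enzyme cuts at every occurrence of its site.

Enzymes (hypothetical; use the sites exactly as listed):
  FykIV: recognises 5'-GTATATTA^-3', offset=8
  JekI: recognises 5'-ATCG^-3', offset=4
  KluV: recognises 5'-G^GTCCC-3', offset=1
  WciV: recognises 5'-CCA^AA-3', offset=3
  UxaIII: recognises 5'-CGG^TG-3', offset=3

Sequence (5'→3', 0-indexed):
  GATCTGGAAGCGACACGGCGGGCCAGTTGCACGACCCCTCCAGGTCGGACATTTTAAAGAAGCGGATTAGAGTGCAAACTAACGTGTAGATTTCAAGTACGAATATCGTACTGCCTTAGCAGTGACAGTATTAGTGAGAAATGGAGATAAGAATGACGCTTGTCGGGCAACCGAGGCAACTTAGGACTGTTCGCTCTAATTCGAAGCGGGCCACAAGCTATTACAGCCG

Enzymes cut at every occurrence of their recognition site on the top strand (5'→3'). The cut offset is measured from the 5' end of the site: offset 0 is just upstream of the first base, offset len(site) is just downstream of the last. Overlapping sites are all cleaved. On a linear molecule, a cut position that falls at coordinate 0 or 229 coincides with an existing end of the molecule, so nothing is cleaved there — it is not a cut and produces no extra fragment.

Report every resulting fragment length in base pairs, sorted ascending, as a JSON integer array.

[108,121]

Scan for sites:
  FykIV (GTATATTA, off=8): no sites
  JekI ATCG/4: at [104] ⇒ [108]
  KluV (GGTCCC, off=1): no sites
  WciV (CCAAA, off=3): no sites
  UxaIII (CGGTG, off=3): no sites

Pooled cuts: [108]

Fragments:
  [0,108): 108 bp
  [108,229): 121 bp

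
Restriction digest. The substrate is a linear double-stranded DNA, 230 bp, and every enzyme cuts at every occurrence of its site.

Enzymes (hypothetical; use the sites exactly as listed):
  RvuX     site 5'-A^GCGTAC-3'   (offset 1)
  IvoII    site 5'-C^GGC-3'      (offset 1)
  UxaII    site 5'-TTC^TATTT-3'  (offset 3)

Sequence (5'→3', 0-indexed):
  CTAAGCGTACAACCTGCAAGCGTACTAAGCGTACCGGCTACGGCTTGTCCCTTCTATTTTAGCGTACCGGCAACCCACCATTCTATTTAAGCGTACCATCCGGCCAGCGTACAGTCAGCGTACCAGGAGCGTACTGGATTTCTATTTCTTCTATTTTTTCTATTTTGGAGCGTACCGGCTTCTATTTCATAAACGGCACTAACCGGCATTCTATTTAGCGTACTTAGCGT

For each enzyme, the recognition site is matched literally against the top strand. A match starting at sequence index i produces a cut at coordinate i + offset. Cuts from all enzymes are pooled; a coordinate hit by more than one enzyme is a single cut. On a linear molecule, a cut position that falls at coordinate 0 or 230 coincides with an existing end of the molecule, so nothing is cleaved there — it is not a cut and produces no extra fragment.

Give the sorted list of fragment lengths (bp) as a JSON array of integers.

[4,5,6,6,6,7,7,7,7,7,7,9,9,9,9,10,11,11,11,12,13,13,14,15,15]

Per-enzyme occurrences:
  RvuX (AGCGTAC, off=1): starts [3, 18, 27, 60, 89, 105, 116, 127, 168, 216] → cuts [4, 19, 28, 61, 90, 106, 117, 128, 169, 217]
  IvoII (CGGC, off=1): starts [34, 40, 67, 100, 175, 193, 203] → cuts [35, 41, 68, 101, 176, 194, 204]
  UxaII (TTCTATTT, off=3): starts [51, 80, 139, 148, 157, 179, 208] → cuts [54, 83, 142, 151, 160, 182, 211]

Pooled cuts: [4, 19, 28, 35, 41, 54, 61, 68, 83, 90, 101, 106, 117, 128, 142, 151, 160, 169, 176, 182, 194, 204, 211, 217]

Fragment lengths:
  [0,4): 4 bp
  [4,19): 15 bp
  [19,28): 9 bp
  [28,35): 7 bp
  [35,41): 6 bp
  [41,54): 13 bp
  [54,61): 7 bp
  [61,68): 7 bp
  [68,83): 15 bp
  [83,90): 7 bp
  [90,101): 11 bp
  [101,106): 5 bp
  [106,117): 11 bp
  [117,128): 11 bp
  [128,142): 14 bp
  [142,151): 9 bp
  [151,160): 9 bp
  [160,169): 9 bp
  [169,176): 7 bp
  [176,182): 6 bp
  [182,194): 12 bp
  [194,204): 10 bp
  [204,211): 7 bp
  [211,217): 6 bp
  [217,230): 13 bp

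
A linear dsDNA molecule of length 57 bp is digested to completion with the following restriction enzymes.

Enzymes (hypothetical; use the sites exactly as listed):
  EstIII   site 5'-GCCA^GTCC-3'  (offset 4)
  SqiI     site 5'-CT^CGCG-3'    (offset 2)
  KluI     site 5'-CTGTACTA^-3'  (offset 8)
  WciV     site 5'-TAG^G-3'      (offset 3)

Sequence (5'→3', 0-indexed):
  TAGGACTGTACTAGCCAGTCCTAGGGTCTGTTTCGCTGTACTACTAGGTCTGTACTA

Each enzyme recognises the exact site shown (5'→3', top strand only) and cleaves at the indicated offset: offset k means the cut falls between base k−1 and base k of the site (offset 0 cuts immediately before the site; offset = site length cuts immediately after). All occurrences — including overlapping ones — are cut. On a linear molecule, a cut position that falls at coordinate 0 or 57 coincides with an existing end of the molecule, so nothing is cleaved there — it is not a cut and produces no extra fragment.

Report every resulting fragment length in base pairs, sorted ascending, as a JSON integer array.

[3,4,4,7,10,10,19]

Per-enzyme occurrences:
  EstIII (GCCAGTCC, off=4): starts [13] → cuts [17]
  SqiI (CTCGCG, off=2): no sites
  KluI (CTGTACTA, off=8): starts [5, 35, 49] → cuts [13, 43] (position 57 is a terminus of the linear molecule — no cut)
  WciV (TAGG, off=3): starts [0, 21, 44] → cuts [3, 24, 47]

Pooled cuts: [3, 13, 17, 24, 43, 47]

Fragment lengths:
  [0,3): 3 bp
  [3,13): 10 bp
  [13,17): 4 bp
  [17,24): 7 bp
  [24,43): 19 bp
  [43,47): 4 bp
  [47,57): 10 bp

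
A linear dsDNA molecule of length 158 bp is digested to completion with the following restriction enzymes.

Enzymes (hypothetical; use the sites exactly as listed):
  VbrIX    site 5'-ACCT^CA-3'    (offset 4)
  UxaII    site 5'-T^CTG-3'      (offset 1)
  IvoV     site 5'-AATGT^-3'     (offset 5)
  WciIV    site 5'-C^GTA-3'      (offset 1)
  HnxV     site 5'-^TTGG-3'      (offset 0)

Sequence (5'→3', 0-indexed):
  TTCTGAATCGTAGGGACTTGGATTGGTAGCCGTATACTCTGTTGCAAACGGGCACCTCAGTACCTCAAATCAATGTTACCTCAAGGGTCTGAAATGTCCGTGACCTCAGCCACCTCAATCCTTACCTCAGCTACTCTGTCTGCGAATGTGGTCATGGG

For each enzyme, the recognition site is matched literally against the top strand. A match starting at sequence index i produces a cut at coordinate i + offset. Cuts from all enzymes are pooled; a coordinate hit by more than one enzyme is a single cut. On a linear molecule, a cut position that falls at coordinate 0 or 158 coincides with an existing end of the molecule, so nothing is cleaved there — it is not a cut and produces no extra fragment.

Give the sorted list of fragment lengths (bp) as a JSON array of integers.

Per-enzyme occurrences:
  VbrIX (ACCTCA, off=4): starts [53, 61, 77, 102, 111, 123] → cuts [57, 65, 81, 106, 115, 127]
  UxaII (TCTG, off=1): starts [1, 37, 87, 134, 138] → cuts [2, 38, 88, 135, 139]
  IvoV (AATGT, off=5): starts [71, 92, 144] → cuts [76, 97, 149]
  WciIV (CGTA, off=1): starts [8, 30] → cuts [9, 31]
  HnxV (TTGG, off=0): starts [17, 22] → cuts [17, 22]

All cut coordinates (distinct, sorted): [2, 9, 17, 22, 31, 38, 57, 65, 76, 81, 88, 97, 106, 115, 127, 135, 139, 149]

Fragments:
  [0,2): 2 bp
  [2,9): 7 bp
  [9,17): 8 bp
  [17,22): 5 bp
  [22,31): 9 bp
  [31,38): 7 bp
  [38,57): 19 bp
  [57,65): 8 bp
  [65,76): 11 bp
  [76,81): 5 bp
  [81,88): 7 bp
  [88,97): 9 bp
  [97,106): 9 bp
  [106,115): 9 bp
  [115,127): 12 bp
  [127,135): 8 bp
  [135,139): 4 bp
  [139,149): 10 bp
  [149,158): 9 bp

[2,4,5,5,7,7,7,8,8,8,9,9,9,9,9,10,11,12,19]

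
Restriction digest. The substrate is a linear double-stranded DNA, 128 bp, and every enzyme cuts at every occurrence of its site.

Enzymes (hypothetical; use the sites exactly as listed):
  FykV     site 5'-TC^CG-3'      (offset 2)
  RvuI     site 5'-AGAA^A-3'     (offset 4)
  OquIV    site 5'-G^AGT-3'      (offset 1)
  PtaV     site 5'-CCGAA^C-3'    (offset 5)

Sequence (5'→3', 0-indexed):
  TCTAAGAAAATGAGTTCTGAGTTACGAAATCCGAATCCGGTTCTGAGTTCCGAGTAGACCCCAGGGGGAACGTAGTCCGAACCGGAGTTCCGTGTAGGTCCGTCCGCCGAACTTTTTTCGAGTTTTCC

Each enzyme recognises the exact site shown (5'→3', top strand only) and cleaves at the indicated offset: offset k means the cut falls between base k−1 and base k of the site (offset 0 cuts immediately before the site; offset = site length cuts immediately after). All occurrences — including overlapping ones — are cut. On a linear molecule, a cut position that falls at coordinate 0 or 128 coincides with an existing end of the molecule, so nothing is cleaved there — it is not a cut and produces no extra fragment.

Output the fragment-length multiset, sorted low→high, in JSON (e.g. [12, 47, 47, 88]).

Per-enzyme occurrences:
  FykV (TCCG, off=2): starts [29, 35, 48, 75, 88, 98, 102] → cuts [31, 37, 50, 77, 90, 100, 104]
  RvuI (AGAAA, off=4): starts [4] → cuts [8]
  OquIV (GAGT, off=1): starts [11, 18, 44, 51, 84, 119] → cuts [12, 19, 45, 52, 85, 120]
  PtaV (CCGAAC, off=5): starts [76, 106] → cuts [81, 111]

All cut coordinates (distinct, sorted): [8, 12, 19, 31, 37, 45, 50, 52, 77, 81, 85, 90, 100, 104, 111, 120]

Fragments:
  [0,8): 8 bp
  [8,12): 4 bp
  [12,19): 7 bp
  [19,31): 12 bp
  [31,37): 6 bp
  [37,45): 8 bp
  [45,50): 5 bp
  [50,52): 2 bp
  [52,77): 25 bp
  [77,81): 4 bp
  [81,85): 4 bp
  [85,90): 5 bp
  [90,100): 10 bp
  [100,104): 4 bp
  [104,111): 7 bp
  [111,120): 9 bp
  [120,128): 8 bp

[2,4,4,4,4,5,5,6,7,7,8,8,8,9,10,12,25]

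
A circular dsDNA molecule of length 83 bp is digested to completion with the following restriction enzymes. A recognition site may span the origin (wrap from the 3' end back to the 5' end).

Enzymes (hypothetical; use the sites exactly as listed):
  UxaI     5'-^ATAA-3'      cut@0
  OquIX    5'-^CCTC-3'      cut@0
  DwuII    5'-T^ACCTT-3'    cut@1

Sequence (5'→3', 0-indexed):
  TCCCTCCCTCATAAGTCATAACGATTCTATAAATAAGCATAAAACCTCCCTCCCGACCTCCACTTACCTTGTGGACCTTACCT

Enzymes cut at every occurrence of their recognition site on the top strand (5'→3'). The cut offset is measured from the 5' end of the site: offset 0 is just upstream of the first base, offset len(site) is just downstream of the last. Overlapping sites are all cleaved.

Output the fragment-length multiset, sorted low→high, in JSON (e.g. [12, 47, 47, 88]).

[4,4,4,4,6,6,6,7,8,9,11,14]

Scan for sites:
  UxaI (ATAA, off=0): starts [10, 17, 28, 32, 38] → cuts [10, 17, 28, 32, 38]
  OquIX (CCTC, off=0): starts [2, 6, 44, 48, 56] → cuts [2, 6, 44, 48, 56]
  DwuII (TACCTT, off=1): starts [64, 78] → cuts [65, 79]

All cut coordinates (distinct, sorted): [2, 6, 10, 17, 28, 32, 38, 44, 48, 56, 65, 79]

Fragments:
  2→6: 4 bp
  6→10: 4 bp
  10→17: 7 bp
  17→28: 11 bp
  28→32: 4 bp
  32→38: 6 bp
  38→44: 6 bp
  44→48: 4 bp
  48→56: 8 bp
  56→65: 9 bp
  65→79: 14 bp
  79→2 (wrap): 83-79+2 = 6 bp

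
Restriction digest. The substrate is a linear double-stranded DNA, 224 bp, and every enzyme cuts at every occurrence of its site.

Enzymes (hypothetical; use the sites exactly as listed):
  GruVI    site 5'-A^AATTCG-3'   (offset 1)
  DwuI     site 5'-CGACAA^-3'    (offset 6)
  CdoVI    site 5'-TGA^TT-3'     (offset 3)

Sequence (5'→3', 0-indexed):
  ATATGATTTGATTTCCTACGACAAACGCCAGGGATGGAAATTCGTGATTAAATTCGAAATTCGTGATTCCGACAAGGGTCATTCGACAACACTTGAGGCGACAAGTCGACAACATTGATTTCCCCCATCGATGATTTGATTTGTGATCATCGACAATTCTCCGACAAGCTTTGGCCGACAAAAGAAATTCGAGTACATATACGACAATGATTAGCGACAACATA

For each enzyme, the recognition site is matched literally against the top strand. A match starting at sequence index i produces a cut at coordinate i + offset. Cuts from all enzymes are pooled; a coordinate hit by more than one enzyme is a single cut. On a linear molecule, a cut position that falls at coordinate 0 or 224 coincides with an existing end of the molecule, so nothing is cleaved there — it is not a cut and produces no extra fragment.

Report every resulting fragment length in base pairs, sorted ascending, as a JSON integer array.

[3,3,4,4,5,5,6,6,7,8,9,9,9,10,11,13,14,14,14,15,16,17,22]

Site scan:
  GruVI (AAATTCG, off=1): starts [37, 49, 56, 184] → cuts [38, 50, 57, 185]
  DwuI (CGACAA, off=6): starts [18, 69, 83, 98, 106, 150, 161, 175, 201, 214] → cuts [24, 75, 89, 104, 112, 156, 167, 181, 207, 220]
  CdoVI (TGATT, off=3): starts [3, 8, 44, 63, 115, 131, 136, 207] → cuts [6, 11, 47, 66, 118, 134, 139, 210]

Pooled cuts: [6, 11, 24, 38, 47, 50, 57, 66, 75, 89, 104, 112, 118, 134, 139, 156, 167, 181, 185, 207, 210, 220]

Fragment lengths:
  [0,6): 6 bp
  [6,11): 5 bp
  [11,24): 13 bp
  [24,38): 14 bp
  [38,47): 9 bp
  [47,50): 3 bp
  [50,57): 7 bp
  [57,66): 9 bp
  [66,75): 9 bp
  [75,89): 14 bp
  [89,104): 15 bp
  [104,112): 8 bp
  [112,118): 6 bp
  [118,134): 16 bp
  [134,139): 5 bp
  [139,156): 17 bp
  [156,167): 11 bp
  [167,181): 14 bp
  [181,185): 4 bp
  [185,207): 22 bp
  [207,210): 3 bp
  [210,220): 10 bp
  [220,224): 4 bp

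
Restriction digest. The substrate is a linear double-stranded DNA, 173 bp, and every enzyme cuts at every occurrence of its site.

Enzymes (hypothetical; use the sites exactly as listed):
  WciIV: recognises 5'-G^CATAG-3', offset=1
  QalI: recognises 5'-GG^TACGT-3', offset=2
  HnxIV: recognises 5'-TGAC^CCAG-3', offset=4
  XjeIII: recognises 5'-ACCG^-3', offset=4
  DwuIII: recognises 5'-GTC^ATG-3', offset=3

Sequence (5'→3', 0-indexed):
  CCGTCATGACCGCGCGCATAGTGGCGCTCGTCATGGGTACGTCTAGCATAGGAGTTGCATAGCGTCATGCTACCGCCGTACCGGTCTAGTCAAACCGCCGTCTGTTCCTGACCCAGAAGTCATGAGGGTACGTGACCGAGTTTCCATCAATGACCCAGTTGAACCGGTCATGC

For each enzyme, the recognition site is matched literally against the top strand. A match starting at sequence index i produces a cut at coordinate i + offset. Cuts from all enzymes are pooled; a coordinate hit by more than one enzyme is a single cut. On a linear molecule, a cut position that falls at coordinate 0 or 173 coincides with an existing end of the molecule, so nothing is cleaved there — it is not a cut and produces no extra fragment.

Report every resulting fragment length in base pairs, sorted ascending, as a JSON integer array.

Site scan:
  WciIV (GCATAG, off=1): starts [15, 45, 56] → cuts [16, 46, 57]
  QalI (GGTACGT, off=2): starts [35, 126] → cuts [37, 128]
  HnxIV (TGACCCAG, off=4): starts [108, 150] → cuts [112, 154]
  XjeIII (ACCG, off=4): starts [8, 71, 79, 93, 134, 162] → cuts [12, 75, 83, 97, 138, 166]
  DwuIII (GTCATG, off=3): starts [2, 29, 63, 118, 166] → cuts [5, 32, 66, 121, 169]

Pooled cuts: [5, 12, 16, 32, 37, 46, 57, 66, 75, 83, 97, 112, 121, 128, 138, 154, 166, 169]

Fragment lengths:
  [0,5): 5 bp
  [5,12): 7 bp
  [12,16): 4 bp
  [16,32): 16 bp
  [32,37): 5 bp
  [37,46): 9 bp
  [46,57): 11 bp
  [57,66): 9 bp
  [66,75): 9 bp
  [75,83): 8 bp
  [83,97): 14 bp
  [97,112): 15 bp
  [112,121): 9 bp
  [121,128): 7 bp
  [128,138): 10 bp
  [138,154): 16 bp
  [154,166): 12 bp
  [166,169): 3 bp
  [169,173): 4 bp

[3,4,4,5,5,7,7,8,9,9,9,9,10,11,12,14,15,16,16]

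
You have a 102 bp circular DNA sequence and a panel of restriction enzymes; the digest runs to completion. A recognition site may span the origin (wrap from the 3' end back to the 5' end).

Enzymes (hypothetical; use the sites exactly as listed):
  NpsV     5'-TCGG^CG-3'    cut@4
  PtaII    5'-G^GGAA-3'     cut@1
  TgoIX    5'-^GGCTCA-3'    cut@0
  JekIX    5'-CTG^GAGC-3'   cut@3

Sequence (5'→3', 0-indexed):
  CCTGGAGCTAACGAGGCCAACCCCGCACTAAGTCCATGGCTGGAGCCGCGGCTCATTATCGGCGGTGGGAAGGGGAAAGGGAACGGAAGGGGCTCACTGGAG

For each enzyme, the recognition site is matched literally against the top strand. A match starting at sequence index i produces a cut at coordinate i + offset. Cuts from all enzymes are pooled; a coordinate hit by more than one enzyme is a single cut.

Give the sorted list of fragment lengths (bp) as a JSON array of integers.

[5,6,6,7,7,9,11,13,38]

Site scan:
  NpsV TCGGCG/4: at [58] ⇒ [62]
  PtaII GGGAA/1: at [66, 72, 78] ⇒ [67, 73, 79]
  TgoIX GGCTCA/0: at [49, 90] ⇒ [49, 90]
  JekIX CTGGAGC/3: at [1, 39, 96] ⇒ [4, 42, 99]

All cut coordinates (distinct, sorted): [4, 42, 49, 62, 67, 73, 79, 90, 99]

Fragments:
  4→42: 38 bp
  42→49: 7 bp
  49→62: 13 bp
  62→67: 5 bp
  67→73: 6 bp
  73→79: 6 bp
  79→90: 11 bp
  90→99: 9 bp
  99→4 (wrap): 102-99+4 = 7 bp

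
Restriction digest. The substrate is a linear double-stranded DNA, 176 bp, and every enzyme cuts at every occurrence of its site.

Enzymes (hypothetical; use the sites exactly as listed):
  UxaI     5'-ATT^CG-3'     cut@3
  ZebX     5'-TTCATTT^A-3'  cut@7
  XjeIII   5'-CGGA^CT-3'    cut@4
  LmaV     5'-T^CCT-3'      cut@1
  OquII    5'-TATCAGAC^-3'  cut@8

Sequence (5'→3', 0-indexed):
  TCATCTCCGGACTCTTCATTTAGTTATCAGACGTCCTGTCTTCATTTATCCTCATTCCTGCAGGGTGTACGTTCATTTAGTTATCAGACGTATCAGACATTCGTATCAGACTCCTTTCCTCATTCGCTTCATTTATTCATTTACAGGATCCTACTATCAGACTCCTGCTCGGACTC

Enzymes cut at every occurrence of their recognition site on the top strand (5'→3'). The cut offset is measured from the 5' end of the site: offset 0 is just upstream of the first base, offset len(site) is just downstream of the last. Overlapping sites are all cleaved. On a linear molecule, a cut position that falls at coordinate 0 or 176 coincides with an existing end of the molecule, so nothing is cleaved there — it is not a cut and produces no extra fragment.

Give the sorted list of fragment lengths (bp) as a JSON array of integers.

[1,1,2,2,3,3,5,7,7,7,8,9,10,10,10,10,11,11,11,13,13,22]

Site scan:
  UxaI (ATTCG, off=3): starts [98, 121] → cuts [101, 124]
  ZebX (TTCATTTA, off=7): starts [14, 40, 71, 127, 135] → cuts [21, 47, 78, 134, 142]
  XjeIII (CGGACT, off=4): starts [7, 169] → cuts [11, 173]
  LmaV (TCCT, off=1): starts [33, 48, 55, 111, 116, 148, 162] → cuts [34, 49, 56, 112, 117, 149, 163]
  OquII (TATCAGAC, off=8): starts [24, 81, 90, 103, 154] → cuts [32, 89, 98, 111, 162]

Pooled cuts: [11, 21, 32, 34, 47, 49, 56, 78, 89, 98, 101, 111, 112, 117, 124, 134, 142, 149, 162, 163, 173]

Fragment lengths:
  [0,11): 11 bp
  [11,21): 10 bp
  [21,32): 11 bp
  [32,34): 2 bp
  [34,47): 13 bp
  [47,49): 2 bp
  [49,56): 7 bp
  [56,78): 22 bp
  [78,89): 11 bp
  [89,98): 9 bp
  [98,101): 3 bp
  [101,111): 10 bp
  [111,112): 1 bp
  [112,117): 5 bp
  [117,124): 7 bp
  [124,134): 10 bp
  [134,142): 8 bp
  [142,149): 7 bp
  [149,162): 13 bp
  [162,163): 1 bp
  [163,173): 10 bp
  [173,176): 3 bp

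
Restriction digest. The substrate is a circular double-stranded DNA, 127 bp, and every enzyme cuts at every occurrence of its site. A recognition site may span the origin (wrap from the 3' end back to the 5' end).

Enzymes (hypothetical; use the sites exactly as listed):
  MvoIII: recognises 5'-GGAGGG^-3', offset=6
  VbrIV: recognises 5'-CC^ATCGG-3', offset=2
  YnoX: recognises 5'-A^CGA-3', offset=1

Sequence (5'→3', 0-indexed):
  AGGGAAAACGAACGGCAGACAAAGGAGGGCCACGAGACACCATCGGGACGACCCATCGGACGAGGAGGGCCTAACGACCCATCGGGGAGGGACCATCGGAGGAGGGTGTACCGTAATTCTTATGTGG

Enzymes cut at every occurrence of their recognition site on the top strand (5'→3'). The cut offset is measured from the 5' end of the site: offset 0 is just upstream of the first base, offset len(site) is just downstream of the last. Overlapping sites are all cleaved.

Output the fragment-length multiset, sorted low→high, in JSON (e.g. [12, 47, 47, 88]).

[3,3,4,5,6,6,6,7,9,9,11,12,21,25]

Site scan:
  MvoIII (GGAGGG, off=6): starts [23, 63, 85, 100, 125] → cuts [4, 29, 69, 91, 106]
  VbrIV (CCATCGG, off=2): starts [39, 52, 78, 92] → cuts [41, 54, 80, 94]
  YnoX (ACGA, off=1): starts [7, 31, 47, 59, 73] → cuts [8, 32, 48, 60, 74]

All cut coordinates (distinct, sorted): [4, 8, 29, 32, 41, 48, 54, 60, 69, 74, 80, 91, 94, 106]

Fragment lengths:
  4→8: 4 bp
  8→29: 21 bp
  29→32: 3 bp
  32→41: 9 bp
  41→48: 7 bp
  48→54: 6 bp
  54→60: 6 bp
  60→69: 9 bp
  69→74: 5 bp
  74→80: 6 bp
  80→91: 11 bp
  91→94: 3 bp
  94→106: 12 bp
  106→4 (wrap): 127-106+4 = 25 bp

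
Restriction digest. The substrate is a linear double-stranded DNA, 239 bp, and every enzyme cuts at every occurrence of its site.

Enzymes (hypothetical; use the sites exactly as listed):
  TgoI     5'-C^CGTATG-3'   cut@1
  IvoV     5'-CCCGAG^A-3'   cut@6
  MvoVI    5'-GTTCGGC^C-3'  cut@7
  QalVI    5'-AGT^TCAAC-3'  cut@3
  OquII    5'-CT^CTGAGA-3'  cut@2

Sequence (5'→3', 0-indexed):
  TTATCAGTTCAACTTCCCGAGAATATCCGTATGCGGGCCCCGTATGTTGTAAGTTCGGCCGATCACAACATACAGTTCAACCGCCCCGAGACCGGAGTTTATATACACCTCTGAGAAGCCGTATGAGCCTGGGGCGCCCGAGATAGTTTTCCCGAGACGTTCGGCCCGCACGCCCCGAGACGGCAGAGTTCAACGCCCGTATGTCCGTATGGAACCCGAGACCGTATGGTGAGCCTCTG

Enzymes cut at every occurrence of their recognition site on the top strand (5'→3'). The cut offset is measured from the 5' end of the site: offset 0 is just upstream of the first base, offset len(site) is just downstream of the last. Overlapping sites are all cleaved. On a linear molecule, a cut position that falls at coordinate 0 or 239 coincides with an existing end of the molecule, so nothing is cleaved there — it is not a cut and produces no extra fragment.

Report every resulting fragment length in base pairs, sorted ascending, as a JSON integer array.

[2,6,8,8,8,9,9,10,13,13,14,14,14,15,17,17,19,20,23]

Per-enzyme occurrences:
  TgoI CCGTATG/1: at [26, 39, 118, 196, 204, 221] ⇒ [27, 40, 119, 197, 205, 222]
  IvoV CCCGAGA/6: at [15, 84, 136, 150, 173, 214] ⇒ [21, 90, 142, 156, 179, 220]
  MvoVI GTTCGGCC/7: at [52, 158] ⇒ [59, 165]
  QalVI AGTTCAAC/3: at [5, 73, 186] ⇒ [8, 76, 189]
  OquII CTCTGAGA/2: at [108] ⇒ [110]

Pooled cuts: [8, 21, 27, 40, 59, 76, 90, 110, 119, 142, 156, 165, 179, 189, 197, 205, 220, 222]

Fragment lengths:
  [0,8): 8 bp
  [8,21): 13 bp
  [21,27): 6 bp
  [27,40): 13 bp
  [40,59): 19 bp
  [59,76): 17 bp
  [76,90): 14 bp
  [90,110): 20 bp
  [110,119): 9 bp
  [119,142): 23 bp
  [142,156): 14 bp
  [156,165): 9 bp
  [165,179): 14 bp
  [179,189): 10 bp
  [189,197): 8 bp
  [197,205): 8 bp
  [205,220): 15 bp
  [220,222): 2 bp
  [222,239): 17 bp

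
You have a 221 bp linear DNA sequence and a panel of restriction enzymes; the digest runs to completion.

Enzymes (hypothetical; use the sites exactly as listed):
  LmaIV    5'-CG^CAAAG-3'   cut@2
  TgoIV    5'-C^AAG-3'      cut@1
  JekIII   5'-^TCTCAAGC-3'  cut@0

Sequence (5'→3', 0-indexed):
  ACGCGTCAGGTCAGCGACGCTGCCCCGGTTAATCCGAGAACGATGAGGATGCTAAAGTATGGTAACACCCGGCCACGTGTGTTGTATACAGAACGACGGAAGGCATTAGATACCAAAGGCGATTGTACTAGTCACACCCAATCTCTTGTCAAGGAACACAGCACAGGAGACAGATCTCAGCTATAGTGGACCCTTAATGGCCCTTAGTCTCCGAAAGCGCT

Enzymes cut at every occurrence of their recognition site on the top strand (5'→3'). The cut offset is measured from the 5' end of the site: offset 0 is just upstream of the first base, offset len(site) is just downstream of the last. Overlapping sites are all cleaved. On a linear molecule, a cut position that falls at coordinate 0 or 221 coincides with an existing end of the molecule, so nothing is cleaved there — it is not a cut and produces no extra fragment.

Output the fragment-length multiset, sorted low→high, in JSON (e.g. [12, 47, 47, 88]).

[71,150]

Per-enzyme occurrences:
  LmaIV (CGCAAAG, off=2): no sites
  TgoIV CAAG/1: at [149] ⇒ [150]
  JekIII (TCTCAAGC, off=0): no sites

Pooled cuts: [150]

Fragments:
  [0,150): 150 bp
  [150,221): 71 bp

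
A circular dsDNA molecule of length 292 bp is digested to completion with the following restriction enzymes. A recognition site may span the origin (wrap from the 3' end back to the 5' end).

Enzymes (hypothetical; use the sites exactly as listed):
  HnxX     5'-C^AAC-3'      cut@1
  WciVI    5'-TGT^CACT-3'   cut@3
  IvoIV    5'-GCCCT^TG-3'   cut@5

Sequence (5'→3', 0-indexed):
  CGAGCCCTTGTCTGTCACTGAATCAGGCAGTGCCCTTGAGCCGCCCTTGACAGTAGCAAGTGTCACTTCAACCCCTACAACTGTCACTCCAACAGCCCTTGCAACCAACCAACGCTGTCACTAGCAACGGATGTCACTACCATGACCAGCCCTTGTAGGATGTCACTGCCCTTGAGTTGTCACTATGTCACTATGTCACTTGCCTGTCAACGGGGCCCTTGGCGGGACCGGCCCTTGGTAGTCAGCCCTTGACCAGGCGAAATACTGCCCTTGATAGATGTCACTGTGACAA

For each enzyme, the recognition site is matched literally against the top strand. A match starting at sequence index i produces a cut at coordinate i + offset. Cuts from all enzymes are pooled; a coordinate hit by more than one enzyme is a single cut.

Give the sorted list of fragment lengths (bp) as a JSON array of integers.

[3,4,4,6,6,6,7,7,8,8,8,8,9,9,9,9,9,10,10,10,11,11,12,14,16,16,19,21,22]

Per-enzyme occurrences:
  HnxX (CAAC, off=1): starts [68, 77, 89, 101, 105, 109, 124, 207, 289] → cuts [69, 78, 90, 102, 106, 110, 125, 208, 290]
  WciVI (TGTCACT, off=3): starts [12, 60, 81, 115, 131, 160, 177, 185, 193, 278] → cuts [15, 63, 84, 118, 134, 163, 180, 188, 196, 281]
  IvoIV (GCCCTTG, off=5): starts [3, 31, 42, 94, 148, 167, 214, 230, 244, 266] → cuts [8, 36, 47, 99, 153, 172, 219, 235, 249, 271]

Pooled cuts: [8, 15, 36, 47, 63, 69, 78, 84, 90, 99, 102, 106, 110, 118, 125, 134, 153, 163, 172, 180, 188, 196, 208, 219, 235, 249, 271, 281, 290]

Fragment lengths:
  8→15: 7 bp
  15→36: 21 bp
  36→47: 11 bp
  47→63: 16 bp
  63→69: 6 bp
  69→78: 9 bp
  78→84: 6 bp
  84→90: 6 bp
  90→99: 9 bp
  99→102: 3 bp
  102→106: 4 bp
  106→110: 4 bp
  110→118: 8 bp
  118→125: 7 bp
  125→134: 9 bp
  134→153: 19 bp
  153→163: 10 bp
  163→172: 9 bp
  172→180: 8 bp
  180→188: 8 bp
  188→196: 8 bp
  196→208: 12 bp
  208→219: 11 bp
  219→235: 16 bp
  235→249: 14 bp
  249→271: 22 bp
  271→281: 10 bp
  281→290: 9 bp
  290→8 (wrap): 292-290+8 = 10 bp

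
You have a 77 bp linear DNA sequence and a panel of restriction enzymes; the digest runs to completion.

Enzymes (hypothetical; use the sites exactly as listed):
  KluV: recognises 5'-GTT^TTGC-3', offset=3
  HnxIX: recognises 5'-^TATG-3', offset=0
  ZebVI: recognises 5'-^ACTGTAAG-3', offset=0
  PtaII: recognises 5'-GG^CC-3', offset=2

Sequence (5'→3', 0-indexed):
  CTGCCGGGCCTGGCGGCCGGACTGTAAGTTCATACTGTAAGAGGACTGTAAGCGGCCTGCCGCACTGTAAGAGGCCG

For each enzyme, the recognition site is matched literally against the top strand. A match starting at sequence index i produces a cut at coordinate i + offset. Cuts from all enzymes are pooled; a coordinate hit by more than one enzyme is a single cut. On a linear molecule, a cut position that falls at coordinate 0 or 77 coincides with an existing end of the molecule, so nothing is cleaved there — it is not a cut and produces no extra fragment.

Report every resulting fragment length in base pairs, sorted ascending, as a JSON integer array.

Per-enzyme occurrences:
  KluV (GTTTTGC, off=3): no sites
  HnxIX (TATG, off=0): no sites
  ZebVI ACTGTAAG/0: at [20, 33, 44, 63] ⇒ [20, 33, 44, 63]
  PtaII GGCC/2: at [6, 14, 53, 72] ⇒ [8, 16, 55, 74]

Pooled cuts: [8, 16, 20, 33, 44, 55, 63, 74]

Fragments:
  [0,8): 8 bp
  [8,16): 8 bp
  [16,20): 4 bp
  [20,33): 13 bp
  [33,44): 11 bp
  [44,55): 11 bp
  [55,63): 8 bp
  [63,74): 11 bp
  [74,77): 3 bp

[3,4,8,8,8,11,11,11,13]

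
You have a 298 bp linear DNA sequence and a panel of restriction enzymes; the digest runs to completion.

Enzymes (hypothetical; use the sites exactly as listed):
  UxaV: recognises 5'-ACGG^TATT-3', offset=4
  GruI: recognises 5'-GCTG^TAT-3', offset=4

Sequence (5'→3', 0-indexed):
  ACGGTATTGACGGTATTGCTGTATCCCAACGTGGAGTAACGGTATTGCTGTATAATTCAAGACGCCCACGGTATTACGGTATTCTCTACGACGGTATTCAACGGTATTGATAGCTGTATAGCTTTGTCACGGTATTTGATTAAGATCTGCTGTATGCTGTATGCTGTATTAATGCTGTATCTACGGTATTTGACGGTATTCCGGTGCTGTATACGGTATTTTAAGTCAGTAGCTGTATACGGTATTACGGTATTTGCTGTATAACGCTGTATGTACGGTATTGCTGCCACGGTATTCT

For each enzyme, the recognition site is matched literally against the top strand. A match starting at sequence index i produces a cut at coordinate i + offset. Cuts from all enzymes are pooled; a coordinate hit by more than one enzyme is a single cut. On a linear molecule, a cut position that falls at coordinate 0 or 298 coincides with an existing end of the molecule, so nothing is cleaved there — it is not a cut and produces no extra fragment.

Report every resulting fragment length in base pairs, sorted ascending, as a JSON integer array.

[4,6,7,7,7,7,8,8,8,8,9,9,9,9,10,10,10,11,12,13,14,15,16,19,20,21,21]

Per-enzyme occurrences:
  UxaV ACGGTATT/4: at [0, 9, 38, 67, 75, 90, 100, 128, 182, 192, 212, 238, 246, 274, 288] ⇒ [4, 13, 42, 71, 79, 94, 104, 132, 186, 196, 216, 242, 250, 278, 292]
  GruI GCTGTAT/4: at [17, 46, 112, 148, 155, 162, 173, 205, 231, 255, 265] ⇒ [21, 50, 116, 152, 159, 166, 177, 209, 235, 259, 269]

All cut coordinates (distinct, sorted): [4, 13, 21, 42, 50, 71, 79, 94, 104, 116, 132, 152, 159, 166, 177, 186, 196, 209, 216, 235, 242, 250, 259, 269, 278, 292]

Fragment lengths:
  [0,4): 4 bp
  [4,13): 9 bp
  [13,21): 8 bp
  [21,42): 21 bp
  [42,50): 8 bp
  [50,71): 21 bp
  [71,79): 8 bp
  [79,94): 15 bp
  [94,104): 10 bp
  [104,116): 12 bp
  [116,132): 16 bp
  [132,152): 20 bp
  [152,159): 7 bp
  [159,166): 7 bp
  [166,177): 11 bp
  [177,186): 9 bp
  [186,196): 10 bp
  [196,209): 13 bp
  [209,216): 7 bp
  [216,235): 19 bp
  [235,242): 7 bp
  [242,250): 8 bp
  [250,259): 9 bp
  [259,269): 10 bp
  [269,278): 9 bp
  [278,292): 14 bp
  [292,298): 6 bp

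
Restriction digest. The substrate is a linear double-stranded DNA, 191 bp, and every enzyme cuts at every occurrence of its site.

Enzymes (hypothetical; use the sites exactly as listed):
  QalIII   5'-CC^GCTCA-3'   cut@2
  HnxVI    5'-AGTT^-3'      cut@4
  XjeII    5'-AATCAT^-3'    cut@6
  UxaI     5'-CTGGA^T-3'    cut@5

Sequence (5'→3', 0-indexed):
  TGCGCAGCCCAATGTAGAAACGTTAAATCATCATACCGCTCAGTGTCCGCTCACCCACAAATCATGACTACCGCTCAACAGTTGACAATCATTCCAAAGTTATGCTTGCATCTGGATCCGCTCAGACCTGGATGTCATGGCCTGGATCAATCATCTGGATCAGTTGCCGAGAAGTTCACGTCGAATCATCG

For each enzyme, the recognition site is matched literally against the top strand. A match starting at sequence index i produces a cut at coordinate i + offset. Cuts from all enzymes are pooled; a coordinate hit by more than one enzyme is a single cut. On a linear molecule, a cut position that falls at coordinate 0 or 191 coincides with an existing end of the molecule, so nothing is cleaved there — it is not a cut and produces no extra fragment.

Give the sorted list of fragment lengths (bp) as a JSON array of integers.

Per-enzyme occurrences:
  QalIII CCGCTCA/2: at [35, 46, 70, 117] ⇒ [37, 48, 72, 119]
  HnxVI AGTT/4: at [79, 97, 161, 172] ⇒ [83, 101, 165, 176]
  XjeII AATCAT/6: at [25, 59, 86, 148, 183] ⇒ [31, 65, 92, 154, 189]
  UxaI CTGGAT/5: at [111, 127, 141, 154] ⇒ [116, 132, 146, 159]

All cut coordinates (distinct, sorted): [31, 37, 48, 65, 72, 83, 92, 101, 116, 119, 132, 146, 154, 159, 165, 176, 189]

Fragments:
  [0,31): 31 bp
  [31,37): 6 bp
  [37,48): 11 bp
  [48,65): 17 bp
  [65,72): 7 bp
  [72,83): 11 bp
  [83,92): 9 bp
  [92,101): 9 bp
  [101,116): 15 bp
  [116,119): 3 bp
  [119,132): 13 bp
  [132,146): 14 bp
  [146,154): 8 bp
  [154,159): 5 bp
  [159,165): 6 bp
  [165,176): 11 bp
  [176,189): 13 bp
  [189,191): 2 bp

[2,3,5,6,6,7,8,9,9,11,11,11,13,13,14,15,17,31]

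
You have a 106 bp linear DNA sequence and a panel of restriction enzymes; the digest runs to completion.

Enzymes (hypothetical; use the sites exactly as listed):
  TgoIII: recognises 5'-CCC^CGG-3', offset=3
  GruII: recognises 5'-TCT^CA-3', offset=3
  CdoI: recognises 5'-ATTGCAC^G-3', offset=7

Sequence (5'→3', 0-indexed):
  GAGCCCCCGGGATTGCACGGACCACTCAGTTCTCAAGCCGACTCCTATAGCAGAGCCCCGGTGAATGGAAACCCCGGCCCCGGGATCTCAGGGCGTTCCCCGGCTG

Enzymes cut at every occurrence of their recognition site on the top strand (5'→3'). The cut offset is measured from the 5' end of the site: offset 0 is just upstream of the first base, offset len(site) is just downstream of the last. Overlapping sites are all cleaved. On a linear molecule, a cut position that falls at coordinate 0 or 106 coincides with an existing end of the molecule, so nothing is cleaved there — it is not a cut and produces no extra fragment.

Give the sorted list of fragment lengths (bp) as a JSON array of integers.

Scan for sites:
  TgoIII (CCCCGG, off=3): starts [4, 55, 71, 77, 97] → cuts [7, 58, 74, 80, 100]
  GruII (TCTCA, off=3): starts [30, 85] → cuts [33, 88]
  CdoI (ATTGCACG, off=7): starts [11] → cuts [18]

All cut coordinates (distinct, sorted): [7, 18, 33, 58, 74, 80, 88, 100]

Fragment lengths:
  [0,7): 7 bp
  [7,18): 11 bp
  [18,33): 15 bp
  [33,58): 25 bp
  [58,74): 16 bp
  [74,80): 6 bp
  [80,88): 8 bp
  [88,100): 12 bp
  [100,106): 6 bp

[6,6,7,8,11,12,15,16,25]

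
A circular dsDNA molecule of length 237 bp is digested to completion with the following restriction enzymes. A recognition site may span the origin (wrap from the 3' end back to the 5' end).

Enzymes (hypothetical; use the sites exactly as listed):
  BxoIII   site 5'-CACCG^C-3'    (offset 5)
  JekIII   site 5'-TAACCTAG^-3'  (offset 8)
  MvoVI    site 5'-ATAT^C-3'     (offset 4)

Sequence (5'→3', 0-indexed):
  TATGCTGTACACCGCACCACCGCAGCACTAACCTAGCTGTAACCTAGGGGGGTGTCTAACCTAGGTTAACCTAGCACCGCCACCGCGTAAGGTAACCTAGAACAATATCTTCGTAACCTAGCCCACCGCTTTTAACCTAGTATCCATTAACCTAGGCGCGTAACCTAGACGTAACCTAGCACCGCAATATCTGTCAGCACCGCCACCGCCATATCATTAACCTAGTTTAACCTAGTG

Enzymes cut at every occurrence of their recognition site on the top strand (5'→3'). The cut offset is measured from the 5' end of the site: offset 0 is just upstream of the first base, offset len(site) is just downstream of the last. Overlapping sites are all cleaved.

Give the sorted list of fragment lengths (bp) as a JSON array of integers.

Site scan:
  BxoIII CACCGC/5: at [9, 17, 74, 80, 123, 179, 197, 203] ⇒ [14, 22, 79, 85, 128, 184, 202, 208]
  JekIII TAACCTAG/8: at [28, 39, 56, 66, 92, 113, 132, 147, 160, 171, 217, 227] ⇒ [36, 47, 64, 74, 100, 121, 140, 155, 168, 179, 225, 235]
  MvoVI ATATC/4: at [104, 186, 210] ⇒ [108, 190, 214]

Pooled cuts: [14, 22, 36, 47, 64, 74, 79, 85, 100, 108, 121, 128, 140, 155, 168, 179, 184, 190, 202, 208, 214, 225, 235]

Fragments:
  14→22: 8 bp
  22→36: 14 bp
  36→47: 11 bp
  47→64: 17 bp
  64→74: 10 bp
  74→79: 5 bp
  79→85: 6 bp
  85→100: 15 bp
  100→108: 8 bp
  108→121: 13 bp
  121→128: 7 bp
  128→140: 12 bp
  140→155: 15 bp
  155→168: 13 bp
  168→179: 11 bp
  179→184: 5 bp
  184→190: 6 bp
  190→202: 12 bp
  202→208: 6 bp
  208→214: 6 bp
  214→225: 11 bp
  225→235: 10 bp
  235→14 (wrap): 237-235+14 = 16 bp

[5,5,6,6,6,6,7,8,8,10,10,11,11,11,12,12,13,13,14,15,15,16,17]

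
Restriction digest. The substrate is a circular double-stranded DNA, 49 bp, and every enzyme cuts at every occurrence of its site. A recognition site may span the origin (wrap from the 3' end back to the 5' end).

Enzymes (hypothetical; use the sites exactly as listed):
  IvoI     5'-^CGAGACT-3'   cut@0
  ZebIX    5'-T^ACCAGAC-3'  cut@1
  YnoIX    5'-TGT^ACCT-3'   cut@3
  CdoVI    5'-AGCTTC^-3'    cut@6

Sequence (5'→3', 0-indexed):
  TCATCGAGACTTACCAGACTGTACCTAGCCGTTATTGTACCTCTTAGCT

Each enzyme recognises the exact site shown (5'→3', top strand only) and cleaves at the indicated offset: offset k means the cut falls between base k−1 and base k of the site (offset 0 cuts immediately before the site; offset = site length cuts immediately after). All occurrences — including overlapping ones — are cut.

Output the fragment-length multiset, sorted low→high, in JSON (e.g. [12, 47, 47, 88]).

[2,8,10,13,16]

Site scan:
  IvoI CGAGACT/0: at [4] ⇒ [4]
  ZebIX TACCAGAC/1: at [11] ⇒ [12]
  YnoIX TGTACCT/3: at [19, 35] ⇒ [22, 38]
  CdoVI AGCTTC/6: at [45] ⇒ [2]

Pooled cuts: [2, 4, 12, 22, 38]

Fragment lengths:
  2→4: 2 bp
  4→12: 8 bp
  12→22: 10 bp
  22→38: 16 bp
  38→2 (wrap): 49-38+2 = 13 bp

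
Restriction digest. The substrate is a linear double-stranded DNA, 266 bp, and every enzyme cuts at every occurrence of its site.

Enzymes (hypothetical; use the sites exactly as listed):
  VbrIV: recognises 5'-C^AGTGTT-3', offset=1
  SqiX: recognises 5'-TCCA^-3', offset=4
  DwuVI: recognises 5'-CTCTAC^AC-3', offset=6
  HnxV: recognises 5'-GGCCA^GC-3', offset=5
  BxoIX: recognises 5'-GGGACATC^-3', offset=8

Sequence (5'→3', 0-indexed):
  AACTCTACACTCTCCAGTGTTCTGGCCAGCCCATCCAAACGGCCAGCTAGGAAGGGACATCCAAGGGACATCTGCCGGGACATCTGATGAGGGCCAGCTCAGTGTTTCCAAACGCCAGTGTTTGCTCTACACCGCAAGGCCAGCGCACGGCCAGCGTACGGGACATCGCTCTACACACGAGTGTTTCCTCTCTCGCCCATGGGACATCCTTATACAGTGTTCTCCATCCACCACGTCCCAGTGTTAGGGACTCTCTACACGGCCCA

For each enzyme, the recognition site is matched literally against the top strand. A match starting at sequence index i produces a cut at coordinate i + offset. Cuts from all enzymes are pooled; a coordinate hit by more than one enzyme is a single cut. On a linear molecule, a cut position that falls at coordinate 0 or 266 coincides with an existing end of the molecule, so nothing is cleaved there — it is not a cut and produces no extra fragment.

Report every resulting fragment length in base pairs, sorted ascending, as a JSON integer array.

[1,2,4,4,6,7,7,7,8,8,8,9,9,9,10,11,11,12,12,12,12,14,14,16,19,34]

Scan for sites:
  VbrIV CAGTGTT/1: at [14, 99, 115, 214, 238] ⇒ [15, 100, 116, 215, 239]
  SqiX TCCA/4: at [12, 33, 59, 106, 222, 226] ⇒ [16, 37, 63, 110, 226, 230]
  DwuVI CTCTACAC/6: at [2, 124, 168, 252] ⇒ [8, 130, 174, 258]
  HnxV GGCCAGC/5: at [23, 40, 91, 137, 148] ⇒ [28, 45, 96, 142, 153]
  BxoIX GGGACATC/8: at [53, 64, 76, 159, 200] ⇒ [61, 72, 84, 167, 208]

Pooled cuts: [8, 15, 16, 28, 37, 45, 61, 63, 72, 84, 96, 100, 110, 116, 130, 142, 153, 167, 174, 208, 215, 226, 230, 239, 258]

Fragment lengths:
  [0,8): 8 bp
  [8,15): 7 bp
  [15,16): 1 bp
  [16,28): 12 bp
  [28,37): 9 bp
  [37,45): 8 bp
  [45,61): 16 bp
  [61,63): 2 bp
  [63,72): 9 bp
  [72,84): 12 bp
  [84,96): 12 bp
  [96,100): 4 bp
  [100,110): 10 bp
  [110,116): 6 bp
  [116,130): 14 bp
  [130,142): 12 bp
  [142,153): 11 bp
  [153,167): 14 bp
  [167,174): 7 bp
  [174,208): 34 bp
  [208,215): 7 bp
  [215,226): 11 bp
  [226,230): 4 bp
  [230,239): 9 bp
  [239,258): 19 bp
  [258,266): 8 bp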